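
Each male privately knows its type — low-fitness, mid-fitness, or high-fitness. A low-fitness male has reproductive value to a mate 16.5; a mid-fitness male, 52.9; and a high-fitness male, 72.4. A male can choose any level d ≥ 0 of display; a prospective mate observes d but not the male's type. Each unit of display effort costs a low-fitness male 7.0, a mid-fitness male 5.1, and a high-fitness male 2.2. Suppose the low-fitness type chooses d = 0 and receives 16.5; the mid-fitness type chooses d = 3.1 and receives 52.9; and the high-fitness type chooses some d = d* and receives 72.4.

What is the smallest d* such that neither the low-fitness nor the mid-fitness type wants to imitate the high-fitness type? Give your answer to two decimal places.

Low-fitness type (on-path payoff 16.5) won't mimic when 16.5 ≥ 72.4 − 7.0·d*, i.e. d* ≥ 7.99.
Mid-fitness type (on-path payoff 52.9 − 5.1×3.1 = 37.09) won't mimic when 37.09 ≥ 72.4 − 5.1·d*, i.e. d* ≥ 6.92.
Both must hold, so d* = max(7.99, 6.92) = 7.99. The low-fitness type's constraint binds.

7.99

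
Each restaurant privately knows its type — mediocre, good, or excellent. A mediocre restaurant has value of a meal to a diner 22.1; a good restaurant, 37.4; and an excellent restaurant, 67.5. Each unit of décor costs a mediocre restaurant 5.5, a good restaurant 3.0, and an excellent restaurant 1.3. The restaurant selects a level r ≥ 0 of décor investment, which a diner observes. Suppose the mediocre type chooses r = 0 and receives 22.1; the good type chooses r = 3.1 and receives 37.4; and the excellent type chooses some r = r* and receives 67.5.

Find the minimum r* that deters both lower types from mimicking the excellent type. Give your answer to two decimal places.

Mediocre type (on-path payoff 22.1) won't mimic when 22.1 ≥ 67.5 − 5.5·r*, i.e. r* ≥ 8.25.
Good type (on-path payoff 37.4 − 3.0×3.1 = 28.1) won't mimic when 28.1 ≥ 67.5 − 3.0·r*, i.e. r* ≥ 13.13.
Both must hold, so r* = max(8.25, 13.13) = 13.13. The good type's constraint binds.

13.13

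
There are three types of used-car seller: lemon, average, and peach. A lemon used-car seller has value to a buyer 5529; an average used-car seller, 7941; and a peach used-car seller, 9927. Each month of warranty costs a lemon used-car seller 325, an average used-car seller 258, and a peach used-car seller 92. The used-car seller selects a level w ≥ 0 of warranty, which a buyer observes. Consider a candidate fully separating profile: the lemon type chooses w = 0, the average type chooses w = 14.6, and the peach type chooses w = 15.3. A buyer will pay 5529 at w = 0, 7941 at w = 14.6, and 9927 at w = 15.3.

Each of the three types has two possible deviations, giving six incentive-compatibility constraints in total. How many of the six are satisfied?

Peach (own payoff 9927 − 92×15.3 = 8519.4): to w=0 gives 5529 → no gain ✓; to w=14.6 gives 7941 − 92×14.6 = 6597.8 → no gain ✓.
Lemon (own payoff 5529): to w=14.6 gives 7941 − 325×14.6 = 3196 → no gain ✓; to w=15.3 gives 9927 − 325×15.3 = 4954.5 → no gain ✓.
Average (own payoff 7941 − 258×14.6 = 4174.2): to w=0 gives 5529 → profitable ✗; to w=15.3 gives 9927 − 258×15.3 = 5979.6 → profitable ✗.
4 of the 6 constraints hold; not an equilibrium.

4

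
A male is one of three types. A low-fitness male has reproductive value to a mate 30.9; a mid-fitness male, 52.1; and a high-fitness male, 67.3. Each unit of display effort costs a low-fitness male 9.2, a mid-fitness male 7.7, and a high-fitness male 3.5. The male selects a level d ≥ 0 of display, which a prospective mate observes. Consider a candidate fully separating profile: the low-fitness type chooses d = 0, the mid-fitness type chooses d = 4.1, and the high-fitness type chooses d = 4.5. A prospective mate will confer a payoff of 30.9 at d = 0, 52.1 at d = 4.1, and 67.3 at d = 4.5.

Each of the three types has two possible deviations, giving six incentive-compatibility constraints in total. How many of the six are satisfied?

Low-fitness (own payoff 30.9): to d=4.1 gives 52.1 − 9.2×4.1 = 14.38 → no gain ✓; to d=4.5 gives 67.3 − 9.2×4.5 = 25.9 → no gain ✓.
High-fitness (own payoff 67.3 − 3.5×4.5 = 51.55): to d=0 gives 30.9 → no gain ✓; to d=4.1 gives 52.1 − 3.5×4.1 = 37.75 → no gain ✓.
Mid-fitness (own payoff 52.1 − 7.7×4.1 = 20.53): to d=0 gives 30.9 → profitable ✗; to d=4.5 gives 67.3 − 7.7×4.5 = 32.65 → profitable ✗.
4 of the 6 constraints hold; not an equilibrium.

4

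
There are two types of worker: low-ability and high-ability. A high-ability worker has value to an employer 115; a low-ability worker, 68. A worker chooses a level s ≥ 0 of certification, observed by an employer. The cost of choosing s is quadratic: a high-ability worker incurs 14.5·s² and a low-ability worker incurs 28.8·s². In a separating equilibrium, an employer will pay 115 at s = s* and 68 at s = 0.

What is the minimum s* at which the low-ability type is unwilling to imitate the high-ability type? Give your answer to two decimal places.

The low-ability type at s = 0 receives 68; imitating at s* yields 115 − 28.8·s*².
Indifference: 68 = 115 − 28.8·s*², so s*² = (115 − 68) / 28.8 ≈ 1.6319.
s* = √1.6319 ≈ 1.28.

1.28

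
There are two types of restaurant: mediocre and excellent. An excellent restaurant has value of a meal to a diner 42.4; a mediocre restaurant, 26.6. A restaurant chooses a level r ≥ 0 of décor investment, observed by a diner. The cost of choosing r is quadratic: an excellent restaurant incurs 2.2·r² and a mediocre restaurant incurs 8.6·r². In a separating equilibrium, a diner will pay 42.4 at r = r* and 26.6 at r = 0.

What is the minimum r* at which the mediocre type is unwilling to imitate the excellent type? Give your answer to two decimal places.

The mediocre type at r = 0 receives 26.6; imitating at r* yields 42.4 − 8.6·r*².
Indifference: 26.6 = 42.4 − 8.6·r*², so r*² = (42.4 − 26.6) / 8.6 ≈ 1.8372.
r* = √1.8372 ≈ 1.36.

1.36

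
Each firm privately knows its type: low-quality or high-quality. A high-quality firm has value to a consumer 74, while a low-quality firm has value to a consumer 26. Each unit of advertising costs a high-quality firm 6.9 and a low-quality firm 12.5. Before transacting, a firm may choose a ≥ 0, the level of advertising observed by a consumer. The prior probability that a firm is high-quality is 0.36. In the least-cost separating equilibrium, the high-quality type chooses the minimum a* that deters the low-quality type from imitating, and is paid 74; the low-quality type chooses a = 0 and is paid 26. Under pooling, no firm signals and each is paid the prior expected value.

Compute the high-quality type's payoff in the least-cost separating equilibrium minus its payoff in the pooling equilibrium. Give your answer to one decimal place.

Least-cost separating signal: a* solves 26 = 74 − 12.5·a*, so a* = (74 − 26)/12.5 = 3.84.
High-quality type's separating payoff: 74 − 6.9 × a* = 74 − 6.9 × (74 − 26)/12.5 = 74 − 331.2/12.5 = 47.504.
Pooling payoff: 0.36 × 74 + 0.64 × 26 = 43.28.
Difference: 47.504 − 43.28 = 4.224, i.e. 4.2 to one decimal place.
The high-quality type prefers to separate.

4.2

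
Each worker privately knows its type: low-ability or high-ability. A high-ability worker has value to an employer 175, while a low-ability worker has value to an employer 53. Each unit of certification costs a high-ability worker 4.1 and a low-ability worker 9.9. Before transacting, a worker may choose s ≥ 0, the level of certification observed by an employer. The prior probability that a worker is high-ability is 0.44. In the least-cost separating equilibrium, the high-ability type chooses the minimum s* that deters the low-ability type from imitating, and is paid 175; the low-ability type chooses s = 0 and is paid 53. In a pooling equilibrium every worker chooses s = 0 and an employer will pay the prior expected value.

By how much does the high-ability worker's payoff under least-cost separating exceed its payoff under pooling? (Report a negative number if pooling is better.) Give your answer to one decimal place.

17.8

Least-cost separating signal: s* solves 53 = 175 − 9.9·s*, so s* = (175 − 53)/9.9 ≈ 12.3232.
High-ability type's separating payoff: 175 − 4.1 × s* = 175 − 4.1 × (175 − 53)/9.9 = 175 − 500.2/9.9 ≈ 124.475.
Pooling payoff: 0.44 × 175 + 0.56 × 53 = 106.68.
Difference: 124.475 − 106.68 = 17.795, i.e. 17.8 to one decimal place.
The high-ability type prefers to separate.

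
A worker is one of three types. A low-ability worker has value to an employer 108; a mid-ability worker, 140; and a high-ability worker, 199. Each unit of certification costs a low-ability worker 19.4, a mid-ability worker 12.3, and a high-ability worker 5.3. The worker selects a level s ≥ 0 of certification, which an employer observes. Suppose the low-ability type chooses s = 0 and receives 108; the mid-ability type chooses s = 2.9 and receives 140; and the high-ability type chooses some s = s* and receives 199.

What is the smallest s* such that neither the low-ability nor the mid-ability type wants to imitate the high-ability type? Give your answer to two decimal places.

7.70

Mid-ability type (on-path payoff 140 − 12.3×2.9 = 104.33) won't mimic when 104.33 ≥ 199 − 12.3·s*, i.e. s* ≥ 7.70.
Low-ability type (on-path payoff 108) won't mimic when 108 ≥ 199 − 19.4·s*, i.e. s* ≥ 4.69.
Both must hold, so s* = max(4.69, 7.70) = 7.70. The mid-ability type's constraint binds.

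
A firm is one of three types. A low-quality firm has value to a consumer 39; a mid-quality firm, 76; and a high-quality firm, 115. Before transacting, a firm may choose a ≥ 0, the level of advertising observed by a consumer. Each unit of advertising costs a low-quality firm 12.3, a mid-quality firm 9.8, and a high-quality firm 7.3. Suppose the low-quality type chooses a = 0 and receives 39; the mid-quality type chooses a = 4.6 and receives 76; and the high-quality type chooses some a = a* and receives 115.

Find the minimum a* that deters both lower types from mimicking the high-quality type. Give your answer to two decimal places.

Low-quality type (on-path payoff 39) won't mimic when 39 ≥ 115 − 12.3·a*, i.e. a* ≥ 6.18.
Mid-quality type (on-path payoff 76 − 9.8×4.6 = 30.92) won't mimic when 30.92 ≥ 115 − 9.8·a*, i.e. a* ≥ 8.58.
Both must hold, so a* = max(6.18, 8.58) = 8.58. The mid-quality type's constraint binds.

8.58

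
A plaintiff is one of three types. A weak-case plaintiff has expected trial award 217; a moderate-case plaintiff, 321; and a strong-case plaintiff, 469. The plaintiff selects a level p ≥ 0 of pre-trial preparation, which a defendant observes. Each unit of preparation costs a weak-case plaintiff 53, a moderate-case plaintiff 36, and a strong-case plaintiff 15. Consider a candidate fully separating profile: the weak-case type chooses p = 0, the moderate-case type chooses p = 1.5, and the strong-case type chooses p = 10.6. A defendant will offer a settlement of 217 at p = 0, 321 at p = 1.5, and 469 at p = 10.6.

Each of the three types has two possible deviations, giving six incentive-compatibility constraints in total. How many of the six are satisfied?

Moderate-case (own payoff 321 − 36×1.5 = 267): to p=0 gives 217 → no gain ✓; to p=10.6 gives 469 − 36×10.6 = 87.4 → no gain ✓.
Weak-case (own payoff 217): to p=1.5 gives 321 − 53×1.5 = 241.5 → profitable ✗; to p=10.6 gives 469 − 53×10.6 = -92.8 → no gain ✓.
Strong-case (own payoff 469 − 15×10.6 = 310): to p=0 gives 217 → no gain ✓; to p=1.5 gives 321 − 15×1.5 = 298.5 → no gain ✓.
5 of the 6 constraints hold; not an equilibrium.

5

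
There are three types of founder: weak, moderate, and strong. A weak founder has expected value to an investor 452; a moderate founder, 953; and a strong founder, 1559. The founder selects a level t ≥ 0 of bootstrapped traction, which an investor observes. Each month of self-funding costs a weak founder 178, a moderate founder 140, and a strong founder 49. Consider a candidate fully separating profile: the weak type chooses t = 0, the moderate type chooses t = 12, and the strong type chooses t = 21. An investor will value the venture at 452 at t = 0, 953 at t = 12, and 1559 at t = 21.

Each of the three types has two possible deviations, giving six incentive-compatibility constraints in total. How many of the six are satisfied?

5

Moderate (own payoff 953 − 140×12 = -727): to t=0 gives 452 → profitable ✗; to t=21 gives 1559 − 140×21 = -1381 → no gain ✓.
Weak (own payoff 452): to t=12 gives 953 − 178×12 = -1183 → no gain ✓; to t=21 gives 1559 − 178×21 = -2179 → no gain ✓.
Strong (own payoff 1559 − 49×21 = 530): to t=0 gives 452 → no gain ✓; to t=12 gives 953 − 49×12 = 365 → no gain ✓.
5 of the 6 constraints hold; not an equilibrium.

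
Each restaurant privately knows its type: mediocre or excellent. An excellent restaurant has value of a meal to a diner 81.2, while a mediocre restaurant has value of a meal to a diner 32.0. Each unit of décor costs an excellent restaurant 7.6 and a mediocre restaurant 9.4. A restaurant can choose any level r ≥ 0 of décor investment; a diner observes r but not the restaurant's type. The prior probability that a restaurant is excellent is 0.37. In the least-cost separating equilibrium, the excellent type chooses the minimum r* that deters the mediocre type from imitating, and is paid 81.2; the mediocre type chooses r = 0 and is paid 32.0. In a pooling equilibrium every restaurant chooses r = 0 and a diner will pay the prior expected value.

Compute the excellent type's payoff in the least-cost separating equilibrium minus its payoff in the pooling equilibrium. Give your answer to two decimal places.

Least-cost separating signal: r* solves 32.0 = 81.2 − 9.4·r*, so r* = (81.2 − 32.0)/9.4 ≈ 5.2340.
Excellent type's separating payoff: 81.2 − 7.6 × r* = 81.2 − 7.6 × (81.2 − 32.0)/9.4 = 81.2 − 373.92/9.4 ≈ 41.4213.
Pooling payoff: 0.37 × 81.2 + 0.63 × 32.0 = 50.204.
Difference: 41.4213 − 50.204 = -8.7827, i.e. -8.78 to two decimal places.
The excellent type would prefer the pooling outcome.

-8.78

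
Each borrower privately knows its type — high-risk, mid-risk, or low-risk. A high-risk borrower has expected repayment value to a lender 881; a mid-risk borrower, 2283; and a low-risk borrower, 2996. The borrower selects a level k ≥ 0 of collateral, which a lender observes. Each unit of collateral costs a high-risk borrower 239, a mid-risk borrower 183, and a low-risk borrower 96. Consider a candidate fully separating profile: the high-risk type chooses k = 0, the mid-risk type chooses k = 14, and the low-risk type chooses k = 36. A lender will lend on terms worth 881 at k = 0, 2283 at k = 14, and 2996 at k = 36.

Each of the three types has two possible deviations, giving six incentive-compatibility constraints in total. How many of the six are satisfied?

High-risk (own payoff 881): to k=14 gives 2283 − 239×14 = -1063 → no gain ✓; to k=36 gives 2996 − 239×36 = -5608 → no gain ✓.
Low-risk (own payoff 2996 − 96×36 = -460): to k=0 gives 881 → profitable ✗; to k=14 gives 2283 − 96×14 = 939 → profitable ✗.
Mid-risk (own payoff 2283 − 183×14 = -279): to k=0 gives 881 → profitable ✗; to k=36 gives 2996 − 183×36 = -3592 → no gain ✓.
3 of the 6 constraints hold; not an equilibrium.

3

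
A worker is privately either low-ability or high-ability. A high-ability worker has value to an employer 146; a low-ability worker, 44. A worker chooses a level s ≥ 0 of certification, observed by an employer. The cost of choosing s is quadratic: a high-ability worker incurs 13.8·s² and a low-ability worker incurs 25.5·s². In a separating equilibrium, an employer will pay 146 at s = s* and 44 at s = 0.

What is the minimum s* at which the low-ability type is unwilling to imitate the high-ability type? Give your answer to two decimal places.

2.00

The low-ability type at s = 0 receives 44; imitating at s* yields 146 − 25.5·s*².
Indifference: 44 = 146 − 25.5·s*², so s*² = (146 − 44) / 25.5 = 4.
s* = √4 ≈ 2.00.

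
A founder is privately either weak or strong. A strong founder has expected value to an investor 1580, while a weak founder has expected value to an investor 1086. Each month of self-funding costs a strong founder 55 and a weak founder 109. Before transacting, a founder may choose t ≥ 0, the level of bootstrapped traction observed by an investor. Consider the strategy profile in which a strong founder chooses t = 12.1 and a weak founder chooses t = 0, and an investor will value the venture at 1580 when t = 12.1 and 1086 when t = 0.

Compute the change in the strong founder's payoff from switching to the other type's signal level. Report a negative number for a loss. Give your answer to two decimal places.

171.50

Playing t = 12.1 the strong founder receives 1580 − 55 × 12.1 = 914.5.
Deviating to t = 0 yields 1086 instead.
Gain from deviating: 1086 − 914.5 = 171.50.
The gain is positive, so the strong type's incentive-compatibility constraint is violated — this profile is not a separating equilibrium.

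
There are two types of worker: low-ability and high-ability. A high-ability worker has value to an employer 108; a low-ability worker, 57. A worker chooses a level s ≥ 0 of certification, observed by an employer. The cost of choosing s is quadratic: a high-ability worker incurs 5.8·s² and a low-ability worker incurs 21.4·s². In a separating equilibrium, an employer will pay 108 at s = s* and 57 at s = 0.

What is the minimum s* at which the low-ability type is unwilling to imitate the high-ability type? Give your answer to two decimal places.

The low-ability type at s = 0 receives 57; imitating at s* yields 108 − 21.4·s*².
Indifference: 57 = 108 − 21.4·s*², so s*² = (108 − 57) / 21.4 ≈ 2.3832.
s* = √2.3832 ≈ 1.54.

1.54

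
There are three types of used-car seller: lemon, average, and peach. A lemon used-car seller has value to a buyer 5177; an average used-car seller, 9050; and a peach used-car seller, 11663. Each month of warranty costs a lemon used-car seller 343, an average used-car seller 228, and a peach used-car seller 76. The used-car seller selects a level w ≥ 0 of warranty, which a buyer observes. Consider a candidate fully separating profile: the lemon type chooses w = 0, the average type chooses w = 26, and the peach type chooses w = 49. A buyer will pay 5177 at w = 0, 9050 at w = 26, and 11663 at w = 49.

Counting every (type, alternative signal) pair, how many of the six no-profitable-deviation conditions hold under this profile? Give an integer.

5

Lemon (own payoff 5177): to w=26 gives 9050 − 343×26 = 132 → no gain ✓; to w=49 gives 11663 − 343×49 = -5144 → no gain ✓.
Peach (own payoff 11663 − 76×49 = 7939): to w=0 gives 5177 → no gain ✓; to w=26 gives 9050 − 76×26 = 7074 → no gain ✓.
Average (own payoff 9050 − 228×26 = 3122): to w=0 gives 5177 → profitable ✗; to w=49 gives 11663 − 228×49 = 491 → no gain ✓.
5 of the 6 constraints hold; not an equilibrium.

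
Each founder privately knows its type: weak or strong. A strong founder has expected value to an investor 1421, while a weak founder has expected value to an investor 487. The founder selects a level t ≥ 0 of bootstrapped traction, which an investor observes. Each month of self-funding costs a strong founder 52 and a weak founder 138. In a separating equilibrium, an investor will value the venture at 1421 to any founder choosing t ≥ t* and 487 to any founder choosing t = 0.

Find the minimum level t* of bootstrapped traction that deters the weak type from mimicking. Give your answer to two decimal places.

A weak founder choosing t = 0 receives 487.
Imitating at t* instead would pay 1421 at cost 138·t*, netting 1421 − 138·t*.
Indifference: 487 = 1421 − 138·t*, so t* = (1421 − 487) / 138 ≈ 6.77.
This is the weak type's binding incentive-compatibility constraint; any t ≥ 6.77 sustains separation on that side.

6.77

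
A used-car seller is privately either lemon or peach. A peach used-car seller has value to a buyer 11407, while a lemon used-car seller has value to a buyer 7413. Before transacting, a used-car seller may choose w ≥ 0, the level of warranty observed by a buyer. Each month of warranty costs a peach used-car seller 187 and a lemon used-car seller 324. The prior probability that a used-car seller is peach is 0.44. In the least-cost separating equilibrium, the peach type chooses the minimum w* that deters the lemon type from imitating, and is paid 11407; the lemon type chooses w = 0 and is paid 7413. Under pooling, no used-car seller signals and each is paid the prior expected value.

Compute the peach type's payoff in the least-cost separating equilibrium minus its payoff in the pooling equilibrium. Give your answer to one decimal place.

-68.5

Least-cost separating signal: w* solves 7413 = 11407 − 324·w*, so w* = (11407 − 7413)/324 ≈ 12.3272.
Peach type's separating payoff: 11407 − 187 × w* = 11407 − 187 × (11407 − 7413)/324 = 11407 − 746878/324 ≈ 9101.821.
Pooling payoff: 0.44 × 11407 + 0.56 × 7413 = 9170.36.
Difference: 9101.821 − 9170.36 = -68.539, i.e. -68.5 to one decimal place.
The peach type would prefer the pooling outcome.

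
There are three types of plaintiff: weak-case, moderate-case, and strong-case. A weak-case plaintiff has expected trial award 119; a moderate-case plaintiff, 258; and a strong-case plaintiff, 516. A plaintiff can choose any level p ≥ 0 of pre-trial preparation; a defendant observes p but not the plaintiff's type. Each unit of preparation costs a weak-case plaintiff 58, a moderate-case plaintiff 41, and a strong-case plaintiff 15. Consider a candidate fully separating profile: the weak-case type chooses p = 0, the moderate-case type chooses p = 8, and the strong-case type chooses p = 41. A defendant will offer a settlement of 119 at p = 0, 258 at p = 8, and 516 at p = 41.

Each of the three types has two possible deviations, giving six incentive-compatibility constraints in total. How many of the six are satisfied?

3

Moderate-case (own payoff 258 − 41×8 = -70): to p=0 gives 119 → profitable ✗; to p=41 gives 516 − 41×41 = -1165 → no gain ✓.
Strong-case (own payoff 516 − 15×41 = -99): to p=0 gives 119 → profitable ✗; to p=8 gives 258 − 15×8 = 138 → profitable ✗.
Weak-case (own payoff 119): to p=8 gives 258 − 58×8 = -206 → no gain ✓; to p=41 gives 516 − 58×41 = -1862 → no gain ✓.
3 of the 6 constraints hold; not an equilibrium.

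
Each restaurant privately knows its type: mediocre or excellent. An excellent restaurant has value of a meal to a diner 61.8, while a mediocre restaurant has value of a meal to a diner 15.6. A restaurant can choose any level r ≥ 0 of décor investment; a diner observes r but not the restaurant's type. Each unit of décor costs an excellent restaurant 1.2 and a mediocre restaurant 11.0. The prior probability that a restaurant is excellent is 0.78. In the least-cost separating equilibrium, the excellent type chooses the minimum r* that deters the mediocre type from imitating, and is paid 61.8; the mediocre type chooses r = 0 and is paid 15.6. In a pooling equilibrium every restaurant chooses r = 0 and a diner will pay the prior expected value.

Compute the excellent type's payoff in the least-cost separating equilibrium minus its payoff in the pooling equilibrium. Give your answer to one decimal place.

Least-cost separating signal: r* solves 15.6 = 61.8 − 11.0·r*, so r* = (61.8 − 15.6)/11.0 = 4.2.
Excellent type's separating payoff: 61.8 − 1.2 × r* = 61.8 − 1.2 × (61.8 − 15.6)/11.0 = 61.8 − 55.44/11.0 = 56.76.
Pooling payoff: 0.78 × 61.8 + 0.22 × 15.6 = 51.636.
Difference: 56.76 − 51.636 = 5.124, i.e. 5.1 to one decimal place.
The excellent type prefers to separate.

5.1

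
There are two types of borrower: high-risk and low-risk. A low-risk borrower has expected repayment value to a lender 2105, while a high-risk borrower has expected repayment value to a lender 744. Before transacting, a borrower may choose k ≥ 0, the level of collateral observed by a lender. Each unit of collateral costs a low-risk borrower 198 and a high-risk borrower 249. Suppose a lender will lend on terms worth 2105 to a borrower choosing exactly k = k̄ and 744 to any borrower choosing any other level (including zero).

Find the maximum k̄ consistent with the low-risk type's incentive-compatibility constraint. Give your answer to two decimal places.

Choosing k̄ yields the low-risk type 2105 − 198·k̄; choosing zero yields 744.
The low-risk type is indifferent at 2105 − 198·k̄ = 744, i.e. k̄ = (2105 − 744) / 198 ≈ 6.87.
For any k̄ above 6.87 the low-risk type would rather pool at zero, so separation collapses.

6.87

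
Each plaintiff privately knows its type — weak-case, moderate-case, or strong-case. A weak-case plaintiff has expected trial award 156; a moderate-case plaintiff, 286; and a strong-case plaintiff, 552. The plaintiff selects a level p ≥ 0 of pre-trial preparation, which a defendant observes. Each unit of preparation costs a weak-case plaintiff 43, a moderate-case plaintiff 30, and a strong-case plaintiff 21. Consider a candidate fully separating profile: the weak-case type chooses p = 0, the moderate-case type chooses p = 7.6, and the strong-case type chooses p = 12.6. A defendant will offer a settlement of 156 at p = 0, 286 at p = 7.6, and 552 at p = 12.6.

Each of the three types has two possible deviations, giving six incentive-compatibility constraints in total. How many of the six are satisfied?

Strong-case (own payoff 552 − 21×12.6 = 287.4): to p=0 gives 156 → no gain ✓; to p=7.6 gives 286 − 21×7.6 = 126.4 → no gain ✓.
Moderate-case (own payoff 286 − 30×7.6 = 58): to p=0 gives 156 → profitable ✗; to p=12.6 gives 552 − 30×12.6 = 174 → profitable ✗.
Weak-case (own payoff 156): to p=7.6 gives 286 − 43×7.6 = -40.8 → no gain ✓; to p=12.6 gives 552 − 43×12.6 = 10.2 → no gain ✓.
4 of the 6 constraints hold; not an equilibrium.

4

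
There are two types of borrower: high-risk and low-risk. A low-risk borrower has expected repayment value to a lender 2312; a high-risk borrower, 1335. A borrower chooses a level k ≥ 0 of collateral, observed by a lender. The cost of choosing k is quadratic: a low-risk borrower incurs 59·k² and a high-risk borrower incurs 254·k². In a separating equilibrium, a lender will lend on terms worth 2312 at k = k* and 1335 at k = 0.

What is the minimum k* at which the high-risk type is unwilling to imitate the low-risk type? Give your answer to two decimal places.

The high-risk type at k = 0 receives 1335; imitating at k* yields 2312 − 254·k*².
Indifference: 1335 = 2312 − 254·k*², so k*² = (2312 − 1335) / 254 ≈ 3.8465.
k* = √3.8465 ≈ 1.96.

1.96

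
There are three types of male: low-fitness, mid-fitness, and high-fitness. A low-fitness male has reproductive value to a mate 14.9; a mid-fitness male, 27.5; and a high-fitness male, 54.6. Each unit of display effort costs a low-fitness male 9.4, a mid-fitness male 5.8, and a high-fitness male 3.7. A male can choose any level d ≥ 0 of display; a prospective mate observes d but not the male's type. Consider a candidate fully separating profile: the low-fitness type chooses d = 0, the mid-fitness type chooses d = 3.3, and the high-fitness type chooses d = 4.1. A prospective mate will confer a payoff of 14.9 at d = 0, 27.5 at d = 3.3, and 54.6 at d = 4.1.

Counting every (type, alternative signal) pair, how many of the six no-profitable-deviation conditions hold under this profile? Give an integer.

High-fitness (own payoff 54.6 − 3.7×4.1 = 39.43): to d=0 gives 14.9 → no gain ✓; to d=3.3 gives 27.5 − 3.7×3.3 = 15.29 → no gain ✓.
Mid-fitness (own payoff 27.5 − 5.8×3.3 = 8.36): to d=0 gives 14.9 → profitable ✗; to d=4.1 gives 54.6 − 5.8×4.1 = 30.82 → profitable ✗.
Low-fitness (own payoff 14.9): to d=3.3 gives 27.5 − 9.4×3.3 = -3.52 → no gain ✓; to d=4.1 gives 54.6 − 9.4×4.1 = 16.06 → profitable ✗.
3 of the 6 constraints hold; not an equilibrium.

3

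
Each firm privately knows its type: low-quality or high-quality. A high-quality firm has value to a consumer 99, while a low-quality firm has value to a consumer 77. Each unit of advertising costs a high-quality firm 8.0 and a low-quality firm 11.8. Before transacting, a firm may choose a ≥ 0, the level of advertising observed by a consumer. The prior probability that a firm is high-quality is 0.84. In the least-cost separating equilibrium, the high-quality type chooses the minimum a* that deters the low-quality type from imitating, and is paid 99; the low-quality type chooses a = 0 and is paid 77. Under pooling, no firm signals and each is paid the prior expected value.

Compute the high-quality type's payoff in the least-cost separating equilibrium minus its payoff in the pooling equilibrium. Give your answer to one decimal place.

-11.4

Least-cost separating signal: a* solves 77 = 99 − 11.8·a*, so a* = (99 − 77)/11.8 ≈ 1.8644.
High-quality type's separating payoff: 99 − 8.0 × a* = 99 − 8.0 × (99 − 77)/11.8 = 99 − 176/11.8 ≈ 84.085.
Pooling payoff: 0.84 × 99 + 0.16 × 77 = 95.48.
Difference: 84.085 − 95.48 = -11.395, i.e. -11.4 to one decimal place.
The high-quality type would prefer the pooling outcome.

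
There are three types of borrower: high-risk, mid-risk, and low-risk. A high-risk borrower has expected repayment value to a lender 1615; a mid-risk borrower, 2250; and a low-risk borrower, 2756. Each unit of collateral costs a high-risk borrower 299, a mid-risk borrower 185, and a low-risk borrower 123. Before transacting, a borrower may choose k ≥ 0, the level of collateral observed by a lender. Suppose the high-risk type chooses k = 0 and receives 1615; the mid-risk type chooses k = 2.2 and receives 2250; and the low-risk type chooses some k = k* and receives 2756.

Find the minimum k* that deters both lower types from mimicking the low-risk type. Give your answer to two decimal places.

4.94

Mid-risk type (on-path payoff 2250 − 185×2.2 = 1843) won't mimic when 1843 ≥ 2756 − 185·k*, i.e. k* ≥ 4.94.
High-risk type (on-path payoff 1615) won't mimic when 1615 ≥ 2756 − 299·k*, i.e. k* ≥ 3.82.
Both must hold, so k* = max(3.82, 4.94) = 4.94. The mid-risk type's constraint binds.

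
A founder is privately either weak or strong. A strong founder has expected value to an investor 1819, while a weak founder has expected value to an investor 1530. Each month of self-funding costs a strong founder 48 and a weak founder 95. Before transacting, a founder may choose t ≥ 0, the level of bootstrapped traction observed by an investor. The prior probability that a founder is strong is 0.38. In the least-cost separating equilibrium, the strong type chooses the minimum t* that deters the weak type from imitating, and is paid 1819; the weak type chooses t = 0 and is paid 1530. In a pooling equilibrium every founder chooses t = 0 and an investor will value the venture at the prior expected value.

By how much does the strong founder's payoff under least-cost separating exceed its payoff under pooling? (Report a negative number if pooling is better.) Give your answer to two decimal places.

33.16

Least-cost separating signal: t* solves 1530 = 1819 − 95·t*, so t* = (1819 − 1530)/95 ≈ 3.0421.
Strong type's separating payoff: 1819 − 48 × t* = 1819 − 48 × (1819 − 1530)/95 = 1819 − 13872/95 ≈ 1672.9789.
Pooling payoff: 0.38 × 1819 + 0.62 × 1530 = 1639.82.
Difference: 1672.9789 − 1639.82 = 33.1589, i.e. 33.16 to two decimal places.
The strong type prefers to separate.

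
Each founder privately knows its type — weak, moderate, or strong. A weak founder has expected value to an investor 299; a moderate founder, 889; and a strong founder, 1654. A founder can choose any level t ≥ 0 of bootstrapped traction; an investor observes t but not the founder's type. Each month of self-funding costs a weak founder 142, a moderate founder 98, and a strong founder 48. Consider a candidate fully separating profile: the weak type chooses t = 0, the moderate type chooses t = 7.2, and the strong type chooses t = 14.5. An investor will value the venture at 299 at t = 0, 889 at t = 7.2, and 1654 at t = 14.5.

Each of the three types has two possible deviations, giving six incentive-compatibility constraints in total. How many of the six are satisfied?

Strong (own payoff 1654 − 48×14.5 = 958): to t=0 gives 299 → no gain ✓; to t=7.2 gives 889 − 48×7.2 = 543.4 → no gain ✓.
Moderate (own payoff 889 − 98×7.2 = 183.4): to t=0 gives 299 → profitable ✗; to t=14.5 gives 1654 − 98×14.5 = 233 → profitable ✗.
Weak (own payoff 299): to t=7.2 gives 889 − 142×7.2 = -133.4 → no gain ✓; to t=14.5 gives 1654 − 142×14.5 = -405 → no gain ✓.
4 of the 6 constraints hold; not an equilibrium.

4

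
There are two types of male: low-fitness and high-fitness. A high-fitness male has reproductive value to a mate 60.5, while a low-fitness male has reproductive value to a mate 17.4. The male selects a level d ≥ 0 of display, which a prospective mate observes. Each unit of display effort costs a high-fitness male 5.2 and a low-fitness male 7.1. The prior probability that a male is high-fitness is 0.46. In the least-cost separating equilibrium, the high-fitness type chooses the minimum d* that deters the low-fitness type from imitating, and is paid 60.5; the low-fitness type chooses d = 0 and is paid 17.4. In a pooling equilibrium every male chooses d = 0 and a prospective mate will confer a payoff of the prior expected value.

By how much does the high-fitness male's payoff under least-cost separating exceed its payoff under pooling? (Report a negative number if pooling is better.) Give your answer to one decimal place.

-8.3

Least-cost separating signal: d* solves 17.4 = 60.5 − 7.1·d*, so d* = (60.5 − 17.4)/7.1 ≈ 6.0704.
High-fitness type's separating payoff: 60.5 − 5.2 × d* = 60.5 − 5.2 × (60.5 − 17.4)/7.1 = 60.5 − 224.12/7.1 ≈ 28.934.
Pooling payoff: 0.46 × 60.5 + 0.54 × 17.4 = 37.226.
Difference: 28.934 − 37.226 = -8.292, i.e. -8.3 to one decimal place.
The high-fitness type would prefer the pooling outcome.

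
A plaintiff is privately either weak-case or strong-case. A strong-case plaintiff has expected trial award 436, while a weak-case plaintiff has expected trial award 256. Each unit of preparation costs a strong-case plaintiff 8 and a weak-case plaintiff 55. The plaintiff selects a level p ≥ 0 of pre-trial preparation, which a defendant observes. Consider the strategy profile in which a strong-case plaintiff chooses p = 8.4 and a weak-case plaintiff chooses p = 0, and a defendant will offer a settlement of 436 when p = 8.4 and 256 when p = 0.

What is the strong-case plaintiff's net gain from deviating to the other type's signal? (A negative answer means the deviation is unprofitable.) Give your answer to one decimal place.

Playing p = 8.4 the strong-case plaintiff receives 436 − 8 × 8.4 = 368.8.
Deviating to p = 0 yields 256 instead.
Gain from deviating: 256 − 368.8 = -112.8.
The gain is negative, so the strong-case type's incentive-compatibility constraint is satisfied.

-112.8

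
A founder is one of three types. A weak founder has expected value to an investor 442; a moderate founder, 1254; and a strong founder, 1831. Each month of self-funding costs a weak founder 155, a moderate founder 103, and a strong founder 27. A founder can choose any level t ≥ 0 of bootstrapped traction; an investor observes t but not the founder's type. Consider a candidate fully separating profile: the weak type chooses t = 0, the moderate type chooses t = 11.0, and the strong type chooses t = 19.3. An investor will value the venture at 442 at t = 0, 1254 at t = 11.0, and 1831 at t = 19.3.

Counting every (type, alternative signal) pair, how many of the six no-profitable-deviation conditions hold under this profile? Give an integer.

Strong (own payoff 1831 − 27×19.3 = 1309.9): to t=0 gives 442 → no gain ✓; to t=11.0 gives 1254 − 27×11.0 = 957 → no gain ✓.
Weak (own payoff 442): to t=11.0 gives 1254 − 155×11.0 = -451 → no gain ✓; to t=19.3 gives 1831 − 155×19.3 = -1160.5 → no gain ✓.
Moderate (own payoff 1254 − 103×11.0 = 121): to t=0 gives 442 → profitable ✗; to t=19.3 gives 1831 − 103×19.3 = -156.9 → no gain ✓.
5 of the 6 constraints hold; not an equilibrium.

5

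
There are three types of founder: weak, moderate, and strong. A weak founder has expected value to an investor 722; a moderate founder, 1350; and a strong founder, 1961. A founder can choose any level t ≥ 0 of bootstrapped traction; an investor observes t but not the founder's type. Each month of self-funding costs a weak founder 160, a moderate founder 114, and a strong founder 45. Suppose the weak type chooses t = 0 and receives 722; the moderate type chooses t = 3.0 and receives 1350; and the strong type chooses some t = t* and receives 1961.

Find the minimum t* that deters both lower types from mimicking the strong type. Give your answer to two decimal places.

Moderate type (on-path payoff 1350 − 114×3.0 = 1008) won't mimic when 1008 ≥ 1961 − 114·t*, i.e. t* ≥ 8.36.
Weak type (on-path payoff 722) won't mimic when 722 ≥ 1961 − 160·t*, i.e. t* ≥ 7.74.
Both must hold, so t* = max(7.74, 8.36) = 8.36. The moderate type's constraint binds.

8.36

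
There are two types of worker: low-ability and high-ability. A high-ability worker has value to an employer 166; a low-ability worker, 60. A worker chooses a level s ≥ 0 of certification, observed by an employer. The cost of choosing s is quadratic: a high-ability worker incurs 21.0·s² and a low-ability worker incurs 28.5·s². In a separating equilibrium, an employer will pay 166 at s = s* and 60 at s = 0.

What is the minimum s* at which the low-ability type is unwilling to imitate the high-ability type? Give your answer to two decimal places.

1.93

The low-ability type at s = 0 receives 60; imitating at s* yields 166 − 28.5·s*².
Indifference: 60 = 166 − 28.5·s*², so s*² = (166 − 60) / 28.5 ≈ 3.7193.
s* = √3.7193 ≈ 1.93.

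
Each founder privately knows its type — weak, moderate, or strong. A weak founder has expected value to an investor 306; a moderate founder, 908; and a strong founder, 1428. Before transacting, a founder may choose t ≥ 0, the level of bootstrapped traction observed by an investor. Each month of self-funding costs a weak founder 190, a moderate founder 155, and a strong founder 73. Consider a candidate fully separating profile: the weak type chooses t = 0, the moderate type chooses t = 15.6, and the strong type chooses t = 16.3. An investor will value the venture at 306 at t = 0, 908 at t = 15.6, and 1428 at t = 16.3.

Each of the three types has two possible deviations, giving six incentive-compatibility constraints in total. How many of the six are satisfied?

Moderate (own payoff 908 − 155×15.6 = -1510): to t=0 gives 306 → profitable ✗; to t=16.3 gives 1428 − 155×16.3 = -1098.5 → profitable ✗.
Weak (own payoff 306): to t=15.6 gives 908 − 190×15.6 = -2056 → no gain ✓; to t=16.3 gives 1428 − 190×16.3 = -1669 → no gain ✓.
Strong (own payoff 1428 − 73×16.3 = 238.1): to t=0 gives 306 → profitable ✗; to t=15.6 gives 908 − 73×15.6 = -230.8 → no gain ✓.
3 of the 6 constraints hold; not an equilibrium.

3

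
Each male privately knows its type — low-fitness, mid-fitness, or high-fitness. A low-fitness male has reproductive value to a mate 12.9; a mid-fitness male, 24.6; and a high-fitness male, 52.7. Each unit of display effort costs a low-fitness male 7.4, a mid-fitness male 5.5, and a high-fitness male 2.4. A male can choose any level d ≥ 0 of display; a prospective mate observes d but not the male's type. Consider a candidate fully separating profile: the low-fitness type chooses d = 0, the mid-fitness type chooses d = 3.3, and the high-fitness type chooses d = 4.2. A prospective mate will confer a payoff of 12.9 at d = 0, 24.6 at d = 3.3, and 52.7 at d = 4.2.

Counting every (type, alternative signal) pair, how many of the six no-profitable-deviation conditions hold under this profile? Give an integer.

3

Low-fitness (own payoff 12.9): to d=3.3 gives 24.6 − 7.4×3.3 = 0.18 → no gain ✓; to d=4.2 gives 52.7 − 7.4×4.2 = 21.62 → profitable ✗.
High-fitness (own payoff 52.7 − 2.4×4.2 = 42.62): to d=0 gives 12.9 → no gain ✓; to d=3.3 gives 24.6 − 2.4×3.3 = 16.68 → no gain ✓.
Mid-fitness (own payoff 24.6 − 5.5×3.3 = 6.45): to d=0 gives 12.9 → profitable ✗; to d=4.2 gives 52.7 − 5.5×4.2 = 29.6 → profitable ✗.
3 of the 6 constraints hold; not an equilibrium.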